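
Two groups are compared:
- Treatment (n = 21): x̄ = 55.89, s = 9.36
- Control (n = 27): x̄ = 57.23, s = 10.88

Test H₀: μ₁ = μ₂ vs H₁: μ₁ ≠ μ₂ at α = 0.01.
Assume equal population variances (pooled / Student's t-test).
Student's two-sample t-test (equal variances):
H₀: μ₁ = μ₂
H₁: μ₁ ≠ μ₂
df = n₁ + n₂ - 2 = 46
Pooled variance s_p² = [(n₁-1)s₁² + (n₂-1)s₂²] / (n₁ + n₂ - 2) = [(20)(9.36²) + (26)(10.88²)] / 46 = 104.9984
SE = √(s_p²(1/n₁ + 1/n₂)) = √(104.9984 × (1/21 + 1/27)) = 2.9814
t = (x̄₁ - x̄₂) / SE = (55.89 - 57.23) / 2.9814 = -1.34 / 2.9814 = -0.449
p-value = 0.6552

Since p-value > α = 0.01, we fail to reject H₀.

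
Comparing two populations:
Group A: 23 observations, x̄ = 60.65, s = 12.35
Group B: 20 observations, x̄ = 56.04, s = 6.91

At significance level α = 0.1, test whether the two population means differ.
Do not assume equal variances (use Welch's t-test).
Welch's two-sample t-test:
H₀: μ₁ = μ₂
H₁: μ₁ ≠ μ₂
s₁²/n₁ = 12.35²/23 = 6.6314,  s₂²/n₂ = 6.91²/20 = 2.3874
SE = √(s₁²/n₁ + s₂²/n₂) = √(6.6314 + 2.3874) = 3.0031
df (Welch-Satterthwaite) = (s₁²/n₁ + s₂²/n₂)² / [(s₁²/n₁)²/(n₁-1) + (s₂²/n₂)²/(n₂-1)] ≈ 35.38
t = (x̄₁ - x̄₂) / SE = (60.65 - 56.04) / 3.0031 = 4.61 / 3.0031 = 1.535
p-value = 0.1337

Since p-value > α = 0.1, we fail to reject H₀.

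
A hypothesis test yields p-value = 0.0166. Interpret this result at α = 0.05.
Since p = 0.0166 < α = 0.05, reject H₀.
There is sufficient evidence to reject the null hypothesis; the result is statistically significant at the 0.05 level.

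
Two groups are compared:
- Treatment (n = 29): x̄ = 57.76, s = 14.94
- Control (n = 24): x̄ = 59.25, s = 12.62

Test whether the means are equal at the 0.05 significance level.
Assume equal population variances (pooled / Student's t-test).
Student's two-sample t-test (equal variances):
H₀: μ₁ = μ₂
H₁: μ₁ ≠ μ₂
df = n₁ + n₂ - 2 = 51
Pooled variance s_p² = [(n₁-1)s₁² + (n₂-1)s₂²] / (n₁ + n₂ - 2) = [(28)(14.94²) + (23)(12.62²)] / 51 = 194.3683
SE = √(s_p²(1/n₁ + 1/n₂)) = √(194.3683 × (1/29 + 1/24)) = 3.8472
t = (x̄₁ - x̄₂) / SE = (57.76 - 59.25) / 3.8472 = -1.49 / 3.8472 = -0.387
p-value = 0.7002

Since p-value > α = 0.05, we fail to reject H₀.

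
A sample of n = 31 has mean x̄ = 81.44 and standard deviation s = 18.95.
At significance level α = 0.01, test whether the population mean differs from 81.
One-sample t-test:
H₀: μ = 81
H₁: μ ≠ 81
df = n - 1 = 30
t = (x̄ - μ₀) / (s/√n) = (81.44 - 81) / (18.95/√31) = 0.129
p-value = 0.8980

Since p-value > α = 0.01, we fail to reject H₀.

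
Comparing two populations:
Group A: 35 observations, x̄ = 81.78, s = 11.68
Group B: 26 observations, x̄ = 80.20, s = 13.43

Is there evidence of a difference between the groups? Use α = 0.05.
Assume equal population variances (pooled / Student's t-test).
Student's two-sample t-test (equal variances):
H₀: μ₁ = μ₂
H₁: μ₁ ≠ μ₂
df = n₁ + n₂ - 2 = 59
Pooled variance s_p² = [(n₁-1)s₁² + (n₂-1)s₂²] / (n₁ + n₂ - 2) = [(34)(11.68²) + (25)(13.43²)] / 59 = 155.0421
SE = √(s_p²(1/n₁ + 1/n₂)) = √(155.0421 × (1/35 + 1/26)) = 3.2238
t = (x̄₁ - x̄₂) / SE = (81.78 - 80.20) / 3.2238 = 1.58 / 3.2238 = 0.490
p-value = 0.6259

Since p-value > α = 0.05, we fail to reject H₀.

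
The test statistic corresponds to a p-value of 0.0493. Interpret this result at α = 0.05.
Since p = 0.0493 < α = 0.05, reject H₀.
There is sufficient evidence to reject the null hypothesis; the result is statistically significant at the 0.05 level.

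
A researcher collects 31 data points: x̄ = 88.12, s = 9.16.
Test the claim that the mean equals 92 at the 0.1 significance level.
One-sample t-test:
H₀: μ = 92
H₁: μ ≠ 92
df = n - 1 = 30
t = (x̄ - μ₀) / (s/√n) = (88.12 - 92) / (9.16/√31) = -2.358
p-value = 0.0251

Since p-value < α = 0.1, we reject H₀.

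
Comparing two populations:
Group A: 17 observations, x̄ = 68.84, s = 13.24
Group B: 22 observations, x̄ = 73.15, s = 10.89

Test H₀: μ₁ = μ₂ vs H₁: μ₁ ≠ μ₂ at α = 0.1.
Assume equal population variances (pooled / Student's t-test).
Student's two-sample t-test (equal variances):
H₀: μ₁ = μ₂
H₁: μ₁ ≠ μ₂
df = n₁ + n₂ - 2 = 37
Pooled variance s_p² = [(n₁-1)s₁² + (n₂-1)s₂²] / (n₁ + n₂ - 2) = [(16)(13.24²) + (21)(10.89²)] / 37 = 143.1134
SE = √(s_p²(1/n₁ + 1/n₂)) = √(143.1134 × (1/17 + 1/22)) = 3.8631
t = (x̄₁ - x̄₂) / SE = (68.84 - 73.15) / 3.8631 = -4.31 / 3.8631 = -1.116
p-value = 0.2718

Since p-value > α = 0.1, we fail to reject H₀.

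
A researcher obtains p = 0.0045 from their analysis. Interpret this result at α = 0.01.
Since p = 0.0045 < α = 0.01, reject H₀.
There is sufficient evidence to reject the null hypothesis; the result is statistically significant at the 0.01 level.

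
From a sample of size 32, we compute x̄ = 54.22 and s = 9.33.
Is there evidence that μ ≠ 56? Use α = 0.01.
One-sample t-test:
H₀: μ = 56
H₁: μ ≠ 56
df = n - 1 = 31
t = (x̄ - μ₀) / (s/√n) = (54.22 - 56) / (9.33/√32) = -1.079
p-value = 0.2888

Since p-value > α = 0.01, we fail to reject H₀.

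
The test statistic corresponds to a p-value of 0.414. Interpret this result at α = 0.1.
Since p = 0.414 > α = 0.1, fail to reject H₀.
There is insufficient evidence to reject the null hypothesis; the result is not statistically significant at the 0.1 level.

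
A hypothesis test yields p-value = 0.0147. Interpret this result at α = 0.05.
Since p = 0.0147 < α = 0.05, reject H₀.
There is sufficient evidence to reject the null hypothesis; the result is statistically significant at the 0.05 level.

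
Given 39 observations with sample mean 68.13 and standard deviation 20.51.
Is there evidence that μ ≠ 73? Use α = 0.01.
One-sample t-test:
H₀: μ = 73
H₁: μ ≠ 73
df = n - 1 = 38
t = (x̄ - μ₀) / (s/√n) = (68.13 - 73) / (20.51/√39) = -1.483
p-value = 0.1464

Since p-value > α = 0.01, we fail to reject H₀.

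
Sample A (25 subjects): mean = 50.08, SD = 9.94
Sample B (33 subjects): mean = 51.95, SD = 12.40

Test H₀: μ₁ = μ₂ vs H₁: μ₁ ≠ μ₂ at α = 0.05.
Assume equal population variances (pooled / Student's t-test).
Student's two-sample t-test (equal variances):
H₀: μ₁ = μ₂
H₁: μ₁ ≠ μ₂
df = n₁ + n₂ - 2 = 56
Pooled variance s_p² = [(n₁-1)s₁² + (n₂-1)s₂²] / (n₁ + n₂ - 2) = [(24)(9.94²) + (32)(12.40²)] / 56 = 130.2073
SE = √(s_p²(1/n₁ + 1/n₂)) = √(130.2073 × (1/25 + 1/33)) = 3.0256
t = (x̄₁ - x̄₂) / SE = (50.08 - 51.95) / 3.0256 = -1.87 / 3.0256 = -0.618
p-value = 0.5390

Since p-value > α = 0.05, we fail to reject H₀.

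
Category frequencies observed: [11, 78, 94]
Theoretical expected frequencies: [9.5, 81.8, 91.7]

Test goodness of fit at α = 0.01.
Chi-square goodness of fit test:
H₀: observed counts match expected distribution
H₁: observed counts differ from expected distribution
df = k - 1 = 2
χ² = Σ(O - E)²/E
   = (11 - 9.5)²/9.5 + (78 - 81.8)²/81.8 + (94 - 91.7)²/91.7
   = 0.237 + 0.177 + 0.058
   = 0.47
p-value = 0.7902

Since p-value > α = 0.01, we fail to reject H₀.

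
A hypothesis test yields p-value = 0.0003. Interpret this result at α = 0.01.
Since p = 0.0003 < α = 0.01, reject H₀.
There is sufficient evidence to reject the null hypothesis; the result is statistically significant at the 0.01 level.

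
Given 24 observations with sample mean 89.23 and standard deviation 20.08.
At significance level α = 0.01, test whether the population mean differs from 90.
One-sample t-test:
H₀: μ = 90
H₁: μ ≠ 90
df = n - 1 = 23
t = (x̄ - μ₀) / (s/√n) = (89.23 - 90) / (20.08/√24) = -0.188
p-value = 0.8526

Since p-value > α = 0.01, we fail to reject H₀.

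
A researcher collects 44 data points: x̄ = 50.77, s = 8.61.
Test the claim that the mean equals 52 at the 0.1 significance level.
One-sample t-test:
H₀: μ = 52
H₁: μ ≠ 52
df = n - 1 = 43
t = (x̄ - μ₀) / (s/√n) = (50.77 - 52) / (8.61/√44) = -0.948
p-value = 0.3486

Since p-value > α = 0.1, we fail to reject H₀.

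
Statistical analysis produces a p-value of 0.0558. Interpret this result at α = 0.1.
Since p = 0.0558 < α = 0.1, reject H₀.
There is sufficient evidence to reject the null hypothesis; the result is statistically significant at the 0.1 level.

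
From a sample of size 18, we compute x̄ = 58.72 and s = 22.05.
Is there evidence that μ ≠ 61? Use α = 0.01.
One-sample t-test:
H₀: μ = 61
H₁: μ ≠ 61
df = n - 1 = 17
t = (x̄ - μ₀) / (s/√n) = (58.72 - 61) / (22.05/√18) = -0.439
p-value = 0.6664

Since p-value > α = 0.01, we fail to reject H₀.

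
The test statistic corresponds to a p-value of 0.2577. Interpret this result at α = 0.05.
Since p = 0.2577 > α = 0.05, fail to reject H₀.
There is insufficient evidence to reject the null hypothesis; the result is not statistically significant at the 0.05 level.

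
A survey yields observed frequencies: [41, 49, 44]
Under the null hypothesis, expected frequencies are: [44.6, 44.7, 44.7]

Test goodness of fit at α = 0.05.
Chi-square goodness of fit test:
H₀: observed counts match expected distribution
H₁: observed counts differ from expected distribution
df = k - 1 = 2
χ² = Σ(O - E)²/E
   = (41 - 44.6)²/44.6 + (49 - 44.7)²/44.7 + (44 - 44.7)²/44.7
   = 0.291 + 0.414 + 0.011
   = 0.72
p-value = 0.6994

Since p-value > α = 0.05, we fail to reject H₀.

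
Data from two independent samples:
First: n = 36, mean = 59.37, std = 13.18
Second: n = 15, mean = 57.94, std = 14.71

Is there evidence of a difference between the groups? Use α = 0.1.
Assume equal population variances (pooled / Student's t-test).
Student's two-sample t-test (equal variances):
H₀: μ₁ = μ₂
H₁: μ₁ ≠ μ₂
df = n₁ + n₂ - 2 = 49
Pooled variance s_p² = [(n₁-1)s₁² + (n₂-1)s₂²] / (n₁ + n₂ - 2) = [(35)(13.18²) + (14)(14.71²)] / 49 = 185.9043
SE = √(s_p²(1/n₁ + 1/n₂)) = √(185.9043 × (1/36 + 1/15)) = 4.1902
t = (x̄₁ - x̄₂) / SE = (59.37 - 57.94) / 4.1902 = 1.43 / 4.1902 = 0.341
p-value = 0.7344

Since p-value > α = 0.1, we fail to reject H₀.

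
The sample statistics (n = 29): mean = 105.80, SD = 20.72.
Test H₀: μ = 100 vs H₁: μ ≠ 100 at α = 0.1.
One-sample t-test:
H₀: μ = 100
H₁: μ ≠ 100
df = n - 1 = 28
t = (x̄ - μ₀) / (s/√n) = (105.80 - 100) / (20.72/√29) = 1.507
p-value = 0.1429

Since p-value > α = 0.1, we fail to reject H₀.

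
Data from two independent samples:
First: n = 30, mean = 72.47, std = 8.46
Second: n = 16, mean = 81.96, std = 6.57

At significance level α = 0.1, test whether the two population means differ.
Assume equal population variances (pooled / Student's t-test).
Student's two-sample t-test (equal variances):
H₀: μ₁ = μ₂
H₁: μ₁ ≠ μ₂
df = n₁ + n₂ - 2 = 44
Pooled variance s_p² = [(n₁-1)s₁² + (n₂-1)s₂²] / (n₁ + n₂ - 2) = [(29)(8.46²) + (15)(6.57²)] / 44 = 61.8875
SE = √(s_p²(1/n₁ + 1/n₂)) = √(61.8875 × (1/30 + 1/16)) = 2.4353
t = (x̄₁ - x̄₂) / SE = (72.47 - 81.96) / 2.4353 = -9.49 / 2.4353 = -3.897
p-value = 0.0003

Since p-value < α = 0.1, we reject H₀.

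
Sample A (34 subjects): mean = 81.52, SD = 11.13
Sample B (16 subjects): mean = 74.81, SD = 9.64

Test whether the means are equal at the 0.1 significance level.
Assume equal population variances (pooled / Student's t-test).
Student's two-sample t-test (equal variances):
H₀: μ₁ = μ₂
H₁: μ₁ ≠ μ₂
df = n₁ + n₂ - 2 = 48
Pooled variance s_p² = [(n₁-1)s₁² + (n₂-1)s₂²] / (n₁ + n₂ - 2) = [(33)(11.13²) + (15)(9.64²)] / 48 = 114.2059
SE = √(s_p²(1/n₁ + 1/n₂)) = √(114.2059 × (1/34 + 1/16)) = 3.2399
t = (x̄₁ - x̄₂) / SE = (81.52 - 74.81) / 3.2399 = 6.71 / 3.2399 = 2.071
p-value = 0.0438

Since p-value < α = 0.1, we reject H₀.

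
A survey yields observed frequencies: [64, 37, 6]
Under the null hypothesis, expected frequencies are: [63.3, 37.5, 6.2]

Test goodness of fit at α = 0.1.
Chi-square goodness of fit test:
H₀: observed counts match expected distribution
H₁: observed counts differ from expected distribution
df = k - 1 = 2
χ² = Σ(O - E)²/E
   = (64 - 63.3)²/63.3 + (37 - 37.5)²/37.5 + (6 - 6.2)²/6.2
   = 0.008 + 0.007 + 0.006
   = 0.02
p-value = 0.9896

Since p-value > α = 0.1, we fail to reject H₀.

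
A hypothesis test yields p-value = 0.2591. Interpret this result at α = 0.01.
Since p = 0.2591 > α = 0.01, fail to reject H₀.
There is insufficient evidence to reject the null hypothesis; the result is not statistically significant at the 0.01 level.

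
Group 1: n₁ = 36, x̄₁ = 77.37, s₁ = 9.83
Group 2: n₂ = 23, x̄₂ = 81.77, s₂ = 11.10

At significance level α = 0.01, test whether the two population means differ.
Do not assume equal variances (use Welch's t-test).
Welch's two-sample t-test:
H₀: μ₁ = μ₂
H₁: μ₁ ≠ μ₂
s₁²/n₁ = 9.83²/36 = 2.6841,  s₂²/n₂ = 11.10²/23 = 5.3570
SE = √(s₁²/n₁ + s₂²/n₂) = √(2.6841 + 5.3570) = 2.8357
df (Welch-Satterthwaite) = (s₁²/n₁ + s₂²/n₂)² / [(s₁²/n₁)²/(n₁-1) + (s₂²/n₂)²/(n₂-1)] ≈ 42.81
t = (x̄₁ - x̄₂) / SE = (77.37 - 81.77) / 2.8357 = -4.40 / 2.8357 = -1.552
p-value = 0.1281

Since p-value > α = 0.01, we fail to reject H₀.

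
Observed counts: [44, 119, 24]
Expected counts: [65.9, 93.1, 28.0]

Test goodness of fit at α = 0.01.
Chi-square goodness of fit test:
H₀: observed counts match expected distribution
H₁: observed counts differ from expected distribution
df = k - 1 = 2
χ² = Σ(O - E)²/E
   = (44 - 65.9)²/65.9 + (119 - 93.1)²/93.1 + (24 - 28.0)²/28.0
   = 7.278 + 7.205 + 0.571
   = 15.05
p-value = 0.0005

Since p-value < α = 0.01, we reject H₀.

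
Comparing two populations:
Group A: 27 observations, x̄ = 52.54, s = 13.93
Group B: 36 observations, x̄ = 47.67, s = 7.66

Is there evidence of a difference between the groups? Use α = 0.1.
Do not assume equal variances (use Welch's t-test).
Welch's two-sample t-test:
H₀: μ₁ = μ₂
H₁: μ₁ ≠ μ₂
s₁²/n₁ = 13.93²/27 = 7.1868,  s₂²/n₂ = 7.66²/36 = 1.6299
SE = √(s₁²/n₁ + s₂²/n₂) = √(7.1868 + 1.6299) = 2.9693
df (Welch-Satterthwaite) = (s₁²/n₁ + s₂²/n₂)² / [(s₁²/n₁)²/(n₁-1) + (s₂²/n₂)²/(n₂-1)] ≈ 37.69
t = (x̄₁ - x̄₂) / SE = (52.54 - 47.67) / 2.9693 = 4.87 / 2.9693 = 1.640
p-value = 0.1093

Since p-value > α = 0.1, we fail to reject H₀.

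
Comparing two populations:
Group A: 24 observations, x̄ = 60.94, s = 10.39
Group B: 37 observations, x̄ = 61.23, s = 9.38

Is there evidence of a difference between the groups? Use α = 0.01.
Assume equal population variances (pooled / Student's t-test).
Student's two-sample t-test (equal variances):
H₀: μ₁ = μ₂
H₁: μ₁ ≠ μ₂
df = n₁ + n₂ - 2 = 59
Pooled variance s_p² = [(n₁-1)s₁² + (n₂-1)s₂²] / (n₁ + n₂ - 2) = [(23)(10.39²) + (36)(9.38²)] / 59 = 95.7684
SE = √(s_p²(1/n₁ + 1/n₂)) = √(95.7684 × (1/24 + 1/37)) = 2.5649
t = (x̄₁ - x̄₂) / SE = (60.94 - 61.23) / 2.5649 = -0.29 / 2.5649 = -0.113
p-value = 0.9104

Since p-value > α = 0.01, we fail to reject H₀.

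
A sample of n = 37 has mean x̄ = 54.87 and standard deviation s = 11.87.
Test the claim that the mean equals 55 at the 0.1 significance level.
One-sample t-test:
H₀: μ = 55
H₁: μ ≠ 55
df = n - 1 = 36
t = (x̄ - μ₀) / (s/√n) = (54.87 - 55) / (11.87/√37) = -0.067
p-value = 0.9473

Since p-value > α = 0.1, we fail to reject H₀.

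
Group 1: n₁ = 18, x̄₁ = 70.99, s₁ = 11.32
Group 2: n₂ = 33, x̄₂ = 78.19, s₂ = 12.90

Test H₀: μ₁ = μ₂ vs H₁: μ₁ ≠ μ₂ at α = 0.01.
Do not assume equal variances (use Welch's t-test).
Welch's two-sample t-test:
H₀: μ₁ = μ₂
H₁: μ₁ ≠ μ₂
s₁²/n₁ = 11.32²/18 = 7.1190,  s₂²/n₂ = 12.90²/33 = 5.0427
SE = √(s₁²/n₁ + s₂²/n₂) = √(7.1190 + 5.0427) = 3.4874
df (Welch-Satterthwaite) = (s₁²/n₁ + s₂²/n₂)² / [(s₁²/n₁)²/(n₁-1) + (s₂²/n₂)²/(n₂-1)] ≈ 39.17
t = (x̄₁ - x̄₂) / SE = (70.99 - 78.19) / 3.4874 = -7.20 / 3.4874 = -2.065
p-value = 0.0456

Since p-value > α = 0.01, we fail to reject H₀.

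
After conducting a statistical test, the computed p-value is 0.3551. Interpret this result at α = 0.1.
Since p = 0.3551 > α = 0.1, fail to reject H₀.
There is insufficient evidence to reject the null hypothesis; the result is not statistically significant at the 0.1 level.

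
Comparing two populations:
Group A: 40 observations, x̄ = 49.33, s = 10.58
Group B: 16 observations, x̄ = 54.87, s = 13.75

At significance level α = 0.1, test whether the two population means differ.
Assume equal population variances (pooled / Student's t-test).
Student's two-sample t-test (equal variances):
H₀: μ₁ = μ₂
H₁: μ₁ ≠ μ₂
df = n₁ + n₂ - 2 = 54
Pooled variance s_p² = [(n₁-1)s₁² + (n₂-1)s₂²] / (n₁ + n₂ - 2) = [(39)(10.58²) + (15)(13.75²)] / 54 = 133.3603
SE = √(s_p²(1/n₁ + 1/n₂)) = √(133.3603 × (1/40 + 1/16)) = 3.4160
t = (x̄₁ - x̄₂) / SE = (49.33 - 54.87) / 3.4160 = -5.54 / 3.4160 = -1.622
p-value = 0.1107

Since p-value > α = 0.1, we fail to reject H₀.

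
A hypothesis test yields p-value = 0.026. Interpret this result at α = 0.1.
Since p = 0.026 < α = 0.1, reject H₀.
There is sufficient evidence to reject the null hypothesis; the result is statistically significant at the 0.1 level.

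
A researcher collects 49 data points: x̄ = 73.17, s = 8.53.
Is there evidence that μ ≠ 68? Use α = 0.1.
One-sample t-test:
H₀: μ = 68
H₁: μ ≠ 68
df = n - 1 = 48
t = (x̄ - μ₀) / (s/√n) = (73.17 - 68) / (8.53/√49) = 4.243
p-value = 0.0001

Since p-value < α = 0.1, we reject H₀.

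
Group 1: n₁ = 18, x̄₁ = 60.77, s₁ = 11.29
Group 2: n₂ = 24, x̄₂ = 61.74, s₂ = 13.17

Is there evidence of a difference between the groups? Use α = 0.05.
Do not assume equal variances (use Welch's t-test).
Welch's two-sample t-test:
H₀: μ₁ = μ₂
H₁: μ₁ ≠ μ₂
s₁²/n₁ = 11.29²/18 = 7.0813,  s₂²/n₂ = 13.17²/24 = 7.2270
SE = √(s₁²/n₁ + s₂²/n₂) = √(7.0813 + 7.2270) = 3.7826
df (Welch-Satterthwaite) = (s₁²/n₁ + s₂²/n₂)² / [(s₁²/n₁)²/(n₁-1) + (s₂²/n₂)²/(n₂-1)] ≈ 39.22
t = (x̄₁ - x̄₂) / SE = (60.77 - 61.74) / 3.7826 = -0.97 / 3.7826 = -0.256
p-value = 0.7990

Since p-value > α = 0.05, we fail to reject H₀.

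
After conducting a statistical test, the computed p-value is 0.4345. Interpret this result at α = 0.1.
Since p = 0.4345 > α = 0.1, fail to reject H₀.
There is insufficient evidence to reject the null hypothesis; the result is not statistically significant at the 0.1 level.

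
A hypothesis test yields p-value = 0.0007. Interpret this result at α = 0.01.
Since p = 0.0007 < α = 0.01, reject H₀.
There is sufficient evidence to reject the null hypothesis; the result is statistically significant at the 0.01 level.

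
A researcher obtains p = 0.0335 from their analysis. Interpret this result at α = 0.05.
Since p = 0.0335 < α = 0.05, reject H₀.
There is sufficient evidence to reject the null hypothesis; the result is statistically significant at the 0.05 level.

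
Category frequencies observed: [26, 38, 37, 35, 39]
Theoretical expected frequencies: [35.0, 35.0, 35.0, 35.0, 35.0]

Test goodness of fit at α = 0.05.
Chi-square goodness of fit test:
H₀: observed counts match expected distribution
H₁: observed counts differ from expected distribution
df = k - 1 = 4
χ² = Σ(O - E)²/E
   = (26 - 35.0)²/35.0 + (38 - 35.0)²/35.0 + (37 - 35.0)²/35.0 + (35 - 35.0)²/35.0 + (39 - 35.0)²/35.0
   = 2.314 + 0.257 + 0.114 + 0.000 + 0.457
   = 3.14
p-value = 0.5342

Since p-value > α = 0.05, we fail to reject H₀.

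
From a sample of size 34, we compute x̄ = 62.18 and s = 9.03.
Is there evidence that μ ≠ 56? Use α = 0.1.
One-sample t-test:
H₀: μ = 56
H₁: μ ≠ 56
df = n - 1 = 33
t = (x̄ - μ₀) / (s/√n) = (62.18 - 56) / (9.03/√34) = 3.991
p-value = 0.0003

Since p-value < α = 0.1, we reject H₀.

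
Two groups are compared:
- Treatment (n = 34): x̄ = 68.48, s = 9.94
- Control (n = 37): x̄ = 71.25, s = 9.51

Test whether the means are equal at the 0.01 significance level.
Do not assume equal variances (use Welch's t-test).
Welch's two-sample t-test:
H₀: μ₁ = μ₂
H₁: μ₁ ≠ μ₂
s₁²/n₁ = 9.94²/34 = 2.9060,  s₂²/n₂ = 9.51²/37 = 2.4443
SE = √(s₁²/n₁ + s₂²/n₂) = √(2.9060 + 2.4443) = 2.3131
df (Welch-Satterthwaite) = (s₁²/n₁ + s₂²/n₂)² / [(s₁²/n₁)²/(n₁-1) + (s₂²/n₂)²/(n₂-1)] ≈ 67.86
t = (x̄₁ - x̄₂) / SE = (68.48 - 71.25) / 2.3131 = -2.77 / 2.3131 = -1.198
p-value = 0.2353

Since p-value > α = 0.01, we fail to reject H₀.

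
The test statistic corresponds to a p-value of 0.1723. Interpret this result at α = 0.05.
Since p = 0.1723 > α = 0.05, fail to reject H₀.
There is insufficient evidence to reject the null hypothesis; the result is not statistically significant at the 0.05 level.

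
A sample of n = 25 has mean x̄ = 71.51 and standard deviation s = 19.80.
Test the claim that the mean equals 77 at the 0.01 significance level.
One-sample t-test:
H₀: μ = 77
H₁: μ ≠ 77
df = n - 1 = 24
t = (x̄ - μ₀) / (s/√n) = (71.51 - 77) / (19.80/√25) = -1.386
p-value = 0.1784

Since p-value > α = 0.01, we fail to reject H₀.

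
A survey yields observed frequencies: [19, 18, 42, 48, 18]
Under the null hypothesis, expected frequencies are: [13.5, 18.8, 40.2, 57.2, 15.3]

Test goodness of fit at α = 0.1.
Chi-square goodness of fit test:
H₀: observed counts match expected distribution
H₁: observed counts differ from expected distribution
df = k - 1 = 4
χ² = Σ(O - E)²/E
   = (19 - 13.5)²/13.5 + (18 - 18.8)²/18.8 + (42 - 40.2)²/40.2 + (48 - 57.2)²/57.2 + (18 - 15.3)²/15.3
   = 2.241 + 0.034 + 0.081 + 1.480 + 0.476
   = 4.31
p-value = 0.3655

Since p-value > α = 0.1, we fail to reject H₀.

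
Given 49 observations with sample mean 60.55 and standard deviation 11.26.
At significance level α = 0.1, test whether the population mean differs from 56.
One-sample t-test:
H₀: μ = 56
H₁: μ ≠ 56
df = n - 1 = 48
t = (x̄ - μ₀) / (s/√n) = (60.55 - 56) / (11.26/√49) = 2.829
p-value = 0.0068

Since p-value < α = 0.1, we reject H₀.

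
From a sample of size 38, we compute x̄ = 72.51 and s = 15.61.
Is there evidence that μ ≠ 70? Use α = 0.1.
One-sample t-test:
H₀: μ = 70
H₁: μ ≠ 70
df = n - 1 = 37
t = (x̄ - μ₀) / (s/√n) = (72.51 - 70) / (15.61/√38) = 0.991
p-value = 0.3280

Since p-value > α = 0.1, we fail to reject H₀.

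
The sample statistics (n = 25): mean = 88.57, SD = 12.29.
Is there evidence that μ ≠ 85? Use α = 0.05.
One-sample t-test:
H₀: μ = 85
H₁: μ ≠ 85
df = n - 1 = 24
t = (x̄ - μ₀) / (s/√n) = (88.57 - 85) / (12.29/√25) = 1.452
p-value = 0.1593

Since p-value > α = 0.05, we fail to reject H₀.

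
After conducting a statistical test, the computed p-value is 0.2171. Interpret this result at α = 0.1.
Since p = 0.2171 > α = 0.1, fail to reject H₀.
There is insufficient evidence to reject the null hypothesis; the result is not statistically significant at the 0.1 level.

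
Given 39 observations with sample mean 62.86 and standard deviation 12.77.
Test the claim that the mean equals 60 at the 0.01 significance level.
One-sample t-test:
H₀: μ = 60
H₁: μ ≠ 60
df = n - 1 = 38
t = (x̄ - μ₀) / (s/√n) = (62.86 - 60) / (12.77/√39) = 1.399
p-value = 0.1700

Since p-value > α = 0.01, we fail to reject H₀.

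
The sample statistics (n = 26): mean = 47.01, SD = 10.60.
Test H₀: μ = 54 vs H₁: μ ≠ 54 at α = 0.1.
One-sample t-test:
H₀: μ = 54
H₁: μ ≠ 54
df = n - 1 = 25
t = (x̄ - μ₀) / (s/√n) = (47.01 - 54) / (10.60/√26) = -3.362
p-value = 0.0025

Since p-value < α = 0.1, we reject H₀.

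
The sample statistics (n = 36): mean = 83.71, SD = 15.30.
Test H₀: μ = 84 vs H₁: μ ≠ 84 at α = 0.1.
One-sample t-test:
H₀: μ = 84
H₁: μ ≠ 84
df = n - 1 = 35
t = (x̄ - μ₀) / (s/√n) = (83.71 - 84) / (15.30/√36) = -0.114
p-value = 0.9101

Since p-value > α = 0.1, we fail to reject H₀.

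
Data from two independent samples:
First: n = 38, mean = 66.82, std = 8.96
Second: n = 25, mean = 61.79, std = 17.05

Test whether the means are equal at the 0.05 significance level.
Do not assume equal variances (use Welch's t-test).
Welch's two-sample t-test:
H₀: μ₁ = μ₂
H₁: μ₁ ≠ μ₂
s₁²/n₁ = 8.96²/38 = 2.1127,  s₂²/n₂ = 17.05²/25 = 11.6281
SE = √(s₁²/n₁ + s₂²/n₂) = √(2.1127 + 11.6281) = 3.7069
df (Welch-Satterthwaite) = (s₁²/n₁ + s₂²/n₂)² / [(s₁²/n₁)²/(n₁-1) + (s₂²/n₂)²/(n₂-1)] ≈ 32.81
t = (x̄₁ - x̄₂) / SE = (66.82 - 61.79) / 3.7069 = 5.03 / 3.7069 = 1.357
p-value = 0.1841

Since p-value > α = 0.05, we fail to reject H₀.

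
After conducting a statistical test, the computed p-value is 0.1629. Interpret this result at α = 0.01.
Since p = 0.1629 > α = 0.01, fail to reject H₀.
There is insufficient evidence to reject the null hypothesis; the result is not statistically significant at the 0.01 level.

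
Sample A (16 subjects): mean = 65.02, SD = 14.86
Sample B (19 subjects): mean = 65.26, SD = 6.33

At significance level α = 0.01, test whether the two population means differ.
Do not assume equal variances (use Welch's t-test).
Welch's two-sample t-test:
H₀: μ₁ = μ₂
H₁: μ₁ ≠ μ₂
s₁²/n₁ = 14.86²/16 = 13.8012,  s₂²/n₂ = 6.33²/19 = 2.1089
SE = √(s₁²/n₁ + s₂²/n₂) = √(13.8012 + 2.1089) = 3.9887
df (Welch-Satterthwaite) = (s₁²/n₁ + s₂²/n₂)² / [(s₁²/n₁)²/(n₁-1) + (s₂²/n₂)²/(n₂-1)] ≈ 19.55
t = (x̄₁ - x̄₂) / SE = (65.02 - 65.26) / 3.9887 = -0.24 / 3.9887 = -0.060
p-value = 0.9526

Since p-value > α = 0.01, we fail to reject H₀.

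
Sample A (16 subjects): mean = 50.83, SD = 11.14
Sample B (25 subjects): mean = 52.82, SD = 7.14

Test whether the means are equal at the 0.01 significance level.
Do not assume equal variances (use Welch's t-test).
Welch's two-sample t-test:
H₀: μ₁ = μ₂
H₁: μ₁ ≠ μ₂
s₁²/n₁ = 11.14²/16 = 7.7562,  s₂²/n₂ = 7.14²/25 = 2.0392
SE = √(s₁²/n₁ + s₂²/n₂) = √(7.7562 + 2.0392) = 3.1298
df (Welch-Satterthwaite) = (s₁²/n₁ + s₂²/n₂)² / [(s₁²/n₁)²/(n₁-1) + (s₂²/n₂)²/(n₂-1)] ≈ 22.93
t = (x̄₁ - x̄₂) / SE = (50.83 - 52.82) / 3.1298 = -1.99 / 3.1298 = -0.636
p-value = 0.5312

Since p-value > α = 0.01, we fail to reject H₀.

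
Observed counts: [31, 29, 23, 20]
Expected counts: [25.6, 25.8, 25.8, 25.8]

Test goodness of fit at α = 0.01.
Chi-square goodness of fit test:
H₀: observed counts match expected distribution
H₁: observed counts differ from expected distribution
df = k - 1 = 3
χ² = Σ(O - E)²/E
   = (31 - 25.6)²/25.6 + (29 - 25.8)²/25.8 + (23 - 25.8)²/25.8 + (20 - 25.8)²/25.8
   = 1.139 + 0.397 + 0.304 + 1.304
   = 3.14
p-value = 0.3700

Since p-value > α = 0.01, we fail to reject H₀.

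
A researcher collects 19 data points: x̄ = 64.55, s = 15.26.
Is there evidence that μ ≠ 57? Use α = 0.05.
One-sample t-test:
H₀: μ = 57
H₁: μ ≠ 57
df = n - 1 = 18
t = (x̄ - μ₀) / (s/√n) = (64.55 - 57) / (15.26/√19) = 2.157
p-value = 0.0448

Since p-value < α = 0.05, we reject H₀.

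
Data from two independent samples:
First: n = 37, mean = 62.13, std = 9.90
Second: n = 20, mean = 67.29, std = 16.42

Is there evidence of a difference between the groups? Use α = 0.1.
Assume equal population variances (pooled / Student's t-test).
Student's two-sample t-test (equal variances):
H₀: μ₁ = μ₂
H₁: μ₁ ≠ μ₂
df = n₁ + n₂ - 2 = 55
Pooled variance s_p² = [(n₁-1)s₁² + (n₂-1)s₂²] / (n₁ + n₂ - 2) = [(36)(9.90²) + (19)(16.42²)] / 55 = 157.2922
SE = √(s_p²(1/n₁ + 1/n₂)) = √(157.2922 × (1/37 + 1/20)) = 3.4808
t = (x̄₁ - x̄₂) / SE = (62.13 - 67.29) / 3.4808 = -5.16 / 3.4808 = -1.482
p-value = 0.1439

Since p-value > α = 0.1, we fail to reject H₀.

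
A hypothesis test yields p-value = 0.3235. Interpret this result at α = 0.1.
Since p = 0.3235 > α = 0.1, fail to reject H₀.
There is insufficient evidence to reject the null hypothesis; the result is not statistically significant at the 0.1 level.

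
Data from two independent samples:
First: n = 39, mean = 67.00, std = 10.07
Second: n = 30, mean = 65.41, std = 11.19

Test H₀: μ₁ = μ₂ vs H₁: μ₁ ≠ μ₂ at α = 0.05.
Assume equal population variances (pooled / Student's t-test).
Student's two-sample t-test (equal variances):
H₀: μ₁ = μ₂
H₁: μ₁ ≠ μ₂
df = n₁ + n₂ - 2 = 67
Pooled variance s_p² = [(n₁-1)s₁² + (n₂-1)s₂²] / (n₁ + n₂ - 2) = [(38)(10.07²) + (29)(11.19²)] / 67 = 111.7112
SE = √(s_p²(1/n₁ + 1/n₂)) = √(111.7112 × (1/39 + 1/30)) = 2.5667
t = (x̄₁ - x̄₂) / SE = (67.00 - 65.41) / 2.5667 = 1.59 / 2.5667 = 0.619
p-value = 0.5377

Since p-value > α = 0.05, we fail to reject H₀.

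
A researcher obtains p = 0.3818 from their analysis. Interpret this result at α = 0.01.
Since p = 0.3818 > α = 0.01, fail to reject H₀.
There is insufficient evidence to reject the null hypothesis; the result is not statistically significant at the 0.01 level.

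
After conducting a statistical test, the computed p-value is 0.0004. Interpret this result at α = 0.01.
Since p = 0.0004 < α = 0.01, reject H₀.
There is sufficient evidence to reject the null hypothesis; the result is statistically significant at the 0.01 level.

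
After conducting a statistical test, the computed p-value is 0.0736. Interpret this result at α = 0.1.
Since p = 0.0736 < α = 0.1, reject H₀.
There is sufficient evidence to reject the null hypothesis; the result is statistically significant at the 0.1 level.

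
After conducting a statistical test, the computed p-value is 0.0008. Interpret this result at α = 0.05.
Since p = 0.0008 < α = 0.05, reject H₀.
There is sufficient evidence to reject the null hypothesis; the result is statistically significant at the 0.05 level.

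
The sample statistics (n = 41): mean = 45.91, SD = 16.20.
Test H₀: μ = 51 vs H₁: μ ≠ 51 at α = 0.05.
One-sample t-test:
H₀: μ = 51
H₁: μ ≠ 51
df = n - 1 = 40
t = (x̄ - μ₀) / (s/√n) = (45.91 - 51) / (16.20/√41) = -2.012
p-value = 0.0510

Since p-value > α = 0.05, we fail to reject H₀.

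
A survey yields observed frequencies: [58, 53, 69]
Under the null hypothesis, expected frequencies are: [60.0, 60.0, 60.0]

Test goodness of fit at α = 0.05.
Chi-square goodness of fit test:
H₀: observed counts match expected distribution
H₁: observed counts differ from expected distribution
df = k - 1 = 2
χ² = Σ(O - E)²/E
   = (58 - 60.0)²/60.0 + (53 - 60.0)²/60.0 + (69 - 60.0)²/60.0
   = 0.067 + 0.817 + 1.350
   = 2.23
p-value = 0.3274

Since p-value > α = 0.05, we fail to reject H₀.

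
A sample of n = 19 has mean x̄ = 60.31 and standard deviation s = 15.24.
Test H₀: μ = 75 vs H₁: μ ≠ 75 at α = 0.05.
One-sample t-test:
H₀: μ = 75
H₁: μ ≠ 75
df = n - 1 = 18
t = (x̄ - μ₀) / (s/√n) = (60.31 - 75) / (15.24/√19) = -4.202
p-value = 0.0005

Since p-value < α = 0.05, we reject H₀.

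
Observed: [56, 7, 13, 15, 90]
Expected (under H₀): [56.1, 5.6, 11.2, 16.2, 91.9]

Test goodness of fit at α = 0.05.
Chi-square goodness of fit test:
H₀: observed counts match expected distribution
H₁: observed counts differ from expected distribution
df = k - 1 = 4
χ² = Σ(O - E)²/E
   = (56 - 56.1)²/56.1 + (7 - 5.6)²/5.6 + (13 - 11.2)²/11.2 + (15 - 16.2)²/16.2 + (90 - 91.9)²/91.9
   = 0.000 + 0.350 + 0.289 + 0.089 + 0.039
   = 0.77
p-value = 0.9427

Since p-value > α = 0.05, we fail to reject H₀.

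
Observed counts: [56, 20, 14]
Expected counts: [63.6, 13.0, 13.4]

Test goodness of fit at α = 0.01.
Chi-square goodness of fit test:
H₀: observed counts match expected distribution
H₁: observed counts differ from expected distribution
df = k - 1 = 2
χ² = Σ(O - E)²/E
   = (56 - 63.6)²/63.6 + (20 - 13.0)²/13.0 + (14 - 13.4)²/13.4
   = 0.908 + 3.769 + 0.027
   = 4.70
p-value = 0.0952

Since p-value > α = 0.01, we fail to reject H₀.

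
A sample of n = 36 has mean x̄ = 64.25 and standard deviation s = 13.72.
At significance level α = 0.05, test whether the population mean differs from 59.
One-sample t-test:
H₀: μ = 59
H₁: μ ≠ 59
df = n - 1 = 35
t = (x̄ - μ₀) / (s/√n) = (64.25 - 59) / (13.72/√36) = 2.296
p-value = 0.0278

Since p-value < α = 0.05, we reject H₀.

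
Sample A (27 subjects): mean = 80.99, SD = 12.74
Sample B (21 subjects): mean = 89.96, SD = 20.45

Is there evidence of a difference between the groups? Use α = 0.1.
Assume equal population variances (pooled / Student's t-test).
Student's two-sample t-test (equal variances):
H₀: μ₁ = μ₂
H₁: μ₁ ≠ μ₂
df = n₁ + n₂ - 2 = 46
Pooled variance s_p² = [(n₁-1)s₁² + (n₂-1)s₂²] / (n₁ + n₂ - 2) = [(26)(12.74²) + (20)(20.45²)] / 46 = 273.5663
SE = √(s_p²(1/n₁ + 1/n₂)) = √(273.5663 × (1/27 + 1/21)) = 4.8124
t = (x̄₁ - x̄₂) / SE = (80.99 - 89.96) / 4.8124 = -8.97 / 4.8124 = -1.864
p-value = 0.0687

Since p-value < α = 0.1, we reject H₀.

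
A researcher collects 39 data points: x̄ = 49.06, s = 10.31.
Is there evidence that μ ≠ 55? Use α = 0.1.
One-sample t-test:
H₀: μ = 55
H₁: μ ≠ 55
df = n - 1 = 38
t = (x̄ - μ₀) / (s/√n) = (49.06 - 55) / (10.31/√39) = -3.598
p-value = 0.0009

Since p-value < α = 0.1, we reject H₀.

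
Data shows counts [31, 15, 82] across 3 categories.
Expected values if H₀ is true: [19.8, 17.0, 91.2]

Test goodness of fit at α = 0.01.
Chi-square goodness of fit test:
H₀: observed counts match expected distribution
H₁: observed counts differ from expected distribution
df = k - 1 = 2
χ² = Σ(O - E)²/E
   = (31 - 19.8)²/19.8 + (15 - 17.0)²/17.0 + (82 - 91.2)²/91.2
   = 6.335 + 0.235 + 0.928
   = 7.50
p-value = 0.0235

Since p-value > α = 0.01, we fail to reject H₀.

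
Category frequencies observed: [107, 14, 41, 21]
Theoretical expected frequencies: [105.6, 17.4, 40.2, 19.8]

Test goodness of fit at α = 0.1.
Chi-square goodness of fit test:
H₀: observed counts match expected distribution
H₁: observed counts differ from expected distribution
df = k - 1 = 3
χ² = Σ(O - E)²/E
   = (107 - 105.6)²/105.6 + (14 - 17.4)²/17.4 + (41 - 40.2)²/40.2 + (21 - 19.8)²/19.8
   = 0.019 + 0.664 + 0.016 + 0.073
   = 0.77
p-value = 0.8563

Since p-value > α = 0.1, we fail to reject H₀.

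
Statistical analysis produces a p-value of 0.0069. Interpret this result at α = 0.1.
Since p = 0.0069 < α = 0.1, reject H₀.
There is sufficient evidence to reject the null hypothesis; the result is statistically significant at the 0.1 level.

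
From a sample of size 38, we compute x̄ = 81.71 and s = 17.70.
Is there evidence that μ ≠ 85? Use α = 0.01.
One-sample t-test:
H₀: μ = 85
H₁: μ ≠ 85
df = n - 1 = 37
t = (x̄ - μ₀) / (s/√n) = (81.71 - 85) / (17.70/√38) = -1.146
p-value = 0.2592

Since p-value > α = 0.01, we fail to reject H₀.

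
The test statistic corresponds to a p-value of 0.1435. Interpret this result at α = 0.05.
Since p = 0.1435 > α = 0.05, fail to reject H₀.
There is insufficient evidence to reject the null hypothesis; the result is not statistically significant at the 0.05 level.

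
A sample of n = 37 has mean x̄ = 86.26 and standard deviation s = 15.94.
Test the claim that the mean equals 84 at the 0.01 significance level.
One-sample t-test:
H₀: μ = 84
H₁: μ ≠ 84
df = n - 1 = 36
t = (x̄ - μ₀) / (s/√n) = (86.26 - 84) / (15.94/√37) = 0.862
p-value = 0.3942

Since p-value > α = 0.01, we fail to reject H₀.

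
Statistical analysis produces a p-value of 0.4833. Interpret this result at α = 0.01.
Since p = 0.4833 > α = 0.01, fail to reject H₀.
There is insufficient evidence to reject the null hypothesis; the result is not statistically significant at the 0.01 level.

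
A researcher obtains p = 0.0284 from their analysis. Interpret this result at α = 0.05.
Since p = 0.0284 < α = 0.05, reject H₀.
There is sufficient evidence to reject the null hypothesis; the result is statistically significant at the 0.05 level.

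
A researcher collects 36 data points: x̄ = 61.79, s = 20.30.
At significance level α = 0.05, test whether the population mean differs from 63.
One-sample t-test:
H₀: μ = 63
H₁: μ ≠ 63
df = n - 1 = 35
t = (x̄ - μ₀) / (s/√n) = (61.79 - 63) / (20.30/√36) = -0.358
p-value = 0.7228

Since p-value > α = 0.05, we fail to reject H₀.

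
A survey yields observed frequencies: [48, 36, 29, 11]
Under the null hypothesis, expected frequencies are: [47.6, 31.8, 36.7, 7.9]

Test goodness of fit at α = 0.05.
Chi-square goodness of fit test:
H₀: observed counts match expected distribution
H₁: observed counts differ from expected distribution
df = k - 1 = 3
χ² = Σ(O - E)²/E
   = (48 - 47.6)²/47.6 + (36 - 31.8)²/31.8 + (29 - 36.7)²/36.7 + (11 - 7.9)²/7.9
   = 0.003 + 0.555 + 1.616 + 1.216
   = 3.39
p-value = 0.3353

Since p-value > α = 0.05, we fail to reject H₀.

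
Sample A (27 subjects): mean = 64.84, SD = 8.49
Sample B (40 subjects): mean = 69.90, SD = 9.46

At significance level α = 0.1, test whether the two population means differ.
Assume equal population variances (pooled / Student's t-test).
Student's two-sample t-test (equal variances):
H₀: μ₁ = μ₂
H₁: μ₁ ≠ μ₂
df = n₁ + n₂ - 2 = 65
Pooled variance s_p² = [(n₁-1)s₁² + (n₂-1)s₂²] / (n₁ + n₂ - 2) = [(26)(8.49²) + (39)(9.46²)] / 65 = 82.5270
SE = √(s_p²(1/n₁ + 1/n₂)) = √(82.5270 × (1/27 + 1/40)) = 2.2627
t = (x̄₁ - x̄₂) / SE = (64.84 - 69.90) / 2.2627 = -5.06 / 2.2627 = -2.236
p-value = 0.0288

Since p-value < α = 0.1, we reject H₀.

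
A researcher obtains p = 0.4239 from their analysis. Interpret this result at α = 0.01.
Since p = 0.4239 > α = 0.01, fail to reject H₀.
There is insufficient evidence to reject the null hypothesis; the result is not statistically significant at the 0.01 level.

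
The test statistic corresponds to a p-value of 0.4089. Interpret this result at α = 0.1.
Since p = 0.4089 > α = 0.1, fail to reject H₀.
There is insufficient evidence to reject the null hypothesis; the result is not statistically significant at the 0.1 level.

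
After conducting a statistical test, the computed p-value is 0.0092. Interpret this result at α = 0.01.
Since p = 0.0092 < α = 0.01, reject H₀.
There is sufficient evidence to reject the null hypothesis; the result is statistically significant at the 0.01 level.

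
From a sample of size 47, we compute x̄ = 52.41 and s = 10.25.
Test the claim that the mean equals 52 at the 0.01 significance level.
One-sample t-test:
H₀: μ = 52
H₁: μ ≠ 52
df = n - 1 = 46
t = (x̄ - μ₀) / (s/√n) = (52.41 - 52) / (10.25/√47) = 0.274
p-value = 0.7851

Since p-value > α = 0.01, we fail to reject H₀.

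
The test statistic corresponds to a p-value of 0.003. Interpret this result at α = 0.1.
Since p = 0.003 < α = 0.1, reject H₀.
There is sufficient evidence to reject the null hypothesis; the result is statistically significant at the 0.1 level.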